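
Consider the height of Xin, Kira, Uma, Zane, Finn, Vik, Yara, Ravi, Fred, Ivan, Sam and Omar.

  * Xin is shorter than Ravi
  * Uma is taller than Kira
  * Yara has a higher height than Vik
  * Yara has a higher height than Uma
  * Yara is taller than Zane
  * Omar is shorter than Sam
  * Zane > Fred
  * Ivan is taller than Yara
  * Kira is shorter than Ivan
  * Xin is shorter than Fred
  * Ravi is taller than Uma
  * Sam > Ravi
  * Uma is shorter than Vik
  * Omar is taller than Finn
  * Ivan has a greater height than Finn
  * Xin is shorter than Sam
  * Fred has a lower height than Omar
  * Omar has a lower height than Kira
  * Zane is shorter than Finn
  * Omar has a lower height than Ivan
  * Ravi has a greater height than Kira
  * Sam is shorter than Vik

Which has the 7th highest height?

Chaining the given pairs: Xin < Fred < Zane < Finn < Omar < Kira < Uma < Ravi < Sam < Vik < Yara < Ivan.
The 7th largest is Kira.

Kira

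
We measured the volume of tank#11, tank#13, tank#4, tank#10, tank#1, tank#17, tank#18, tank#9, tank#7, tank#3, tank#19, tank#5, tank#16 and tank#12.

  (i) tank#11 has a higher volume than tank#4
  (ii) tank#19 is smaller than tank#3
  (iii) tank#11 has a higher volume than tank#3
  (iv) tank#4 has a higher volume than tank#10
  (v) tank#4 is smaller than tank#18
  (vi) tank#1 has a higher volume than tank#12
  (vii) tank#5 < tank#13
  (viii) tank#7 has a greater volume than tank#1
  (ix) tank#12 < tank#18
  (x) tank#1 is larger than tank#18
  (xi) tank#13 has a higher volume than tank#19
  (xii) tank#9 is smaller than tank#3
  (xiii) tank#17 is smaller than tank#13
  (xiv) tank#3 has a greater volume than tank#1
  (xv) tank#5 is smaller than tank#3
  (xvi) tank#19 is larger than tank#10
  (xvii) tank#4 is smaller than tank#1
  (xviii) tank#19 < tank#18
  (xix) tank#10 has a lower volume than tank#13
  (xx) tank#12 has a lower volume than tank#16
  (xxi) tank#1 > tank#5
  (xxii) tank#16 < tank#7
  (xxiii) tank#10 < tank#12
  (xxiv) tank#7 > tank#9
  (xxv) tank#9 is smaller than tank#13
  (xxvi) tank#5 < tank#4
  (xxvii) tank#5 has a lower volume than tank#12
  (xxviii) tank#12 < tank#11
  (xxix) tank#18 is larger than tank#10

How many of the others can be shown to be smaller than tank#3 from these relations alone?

8

Directly below tank#3: tank#5, tank#19, tank#9, tank#1.
One step further: tank#10, tank#12, tank#4, tank#18 (8 so far).
No other element is forced below tank#3 by the given relations, so the count is 8.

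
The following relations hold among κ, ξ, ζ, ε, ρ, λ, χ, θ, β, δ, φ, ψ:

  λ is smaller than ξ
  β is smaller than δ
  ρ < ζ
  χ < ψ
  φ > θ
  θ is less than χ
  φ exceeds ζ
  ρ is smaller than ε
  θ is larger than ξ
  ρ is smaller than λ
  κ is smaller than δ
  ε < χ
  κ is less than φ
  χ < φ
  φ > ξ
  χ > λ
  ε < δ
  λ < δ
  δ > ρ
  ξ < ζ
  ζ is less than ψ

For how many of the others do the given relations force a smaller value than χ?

5

From χ the given relations immediately reach λ, θ, ε.
From those, ρ, ξ — 5 in total.
Nothing else is reachable below χ; 5 in all.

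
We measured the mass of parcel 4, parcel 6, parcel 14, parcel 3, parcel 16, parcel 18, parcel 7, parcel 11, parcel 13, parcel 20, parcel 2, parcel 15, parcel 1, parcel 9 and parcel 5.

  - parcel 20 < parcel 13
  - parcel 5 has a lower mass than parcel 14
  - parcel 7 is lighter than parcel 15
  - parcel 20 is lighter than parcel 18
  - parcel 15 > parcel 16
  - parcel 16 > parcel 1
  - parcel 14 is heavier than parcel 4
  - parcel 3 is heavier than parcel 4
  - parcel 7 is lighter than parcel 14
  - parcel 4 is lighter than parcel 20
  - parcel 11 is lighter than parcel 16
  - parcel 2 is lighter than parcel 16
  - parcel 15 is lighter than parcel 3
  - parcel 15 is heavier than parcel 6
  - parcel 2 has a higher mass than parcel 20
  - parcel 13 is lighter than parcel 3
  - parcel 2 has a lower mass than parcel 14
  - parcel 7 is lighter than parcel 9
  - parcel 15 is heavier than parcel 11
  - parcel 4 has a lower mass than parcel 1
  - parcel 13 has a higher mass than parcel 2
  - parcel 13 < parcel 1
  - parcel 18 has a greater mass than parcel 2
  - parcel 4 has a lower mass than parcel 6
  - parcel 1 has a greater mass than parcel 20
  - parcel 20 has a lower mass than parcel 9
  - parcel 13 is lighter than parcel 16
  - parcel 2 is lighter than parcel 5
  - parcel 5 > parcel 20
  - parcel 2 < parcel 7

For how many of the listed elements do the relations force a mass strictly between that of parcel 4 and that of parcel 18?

2

Chaining upward from parcel 4 reaches: parcel 20, parcel 2, parcel 6, parcel 5, parcel 13, parcel 1, parcel 7, parcel 9, parcel 16, parcel 14, parcel 15, parcel 3.
Chaining downward from parcel 18 reaches: parcel 20, parcel 2.
Strictly between parcel 4 and parcel 18 are those in both lists: parcel 20, parcel 2 — 2 elements.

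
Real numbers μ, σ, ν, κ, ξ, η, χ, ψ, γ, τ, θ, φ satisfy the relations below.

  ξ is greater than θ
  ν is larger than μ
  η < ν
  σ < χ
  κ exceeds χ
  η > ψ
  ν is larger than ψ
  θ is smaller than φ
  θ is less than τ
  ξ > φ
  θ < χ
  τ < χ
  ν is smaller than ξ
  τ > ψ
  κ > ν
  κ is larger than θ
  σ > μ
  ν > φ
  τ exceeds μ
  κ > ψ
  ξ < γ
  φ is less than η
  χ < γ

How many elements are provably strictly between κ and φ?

The relations place φ below κ. An element lies strictly between them when it is forced above φ and also forced below κ.
Above φ: {η, ν, ξ, γ}. Below κ: {θ, ψ, μ, τ, σ, η, ν, χ}.
Intersection: {η, ν} — 2.

2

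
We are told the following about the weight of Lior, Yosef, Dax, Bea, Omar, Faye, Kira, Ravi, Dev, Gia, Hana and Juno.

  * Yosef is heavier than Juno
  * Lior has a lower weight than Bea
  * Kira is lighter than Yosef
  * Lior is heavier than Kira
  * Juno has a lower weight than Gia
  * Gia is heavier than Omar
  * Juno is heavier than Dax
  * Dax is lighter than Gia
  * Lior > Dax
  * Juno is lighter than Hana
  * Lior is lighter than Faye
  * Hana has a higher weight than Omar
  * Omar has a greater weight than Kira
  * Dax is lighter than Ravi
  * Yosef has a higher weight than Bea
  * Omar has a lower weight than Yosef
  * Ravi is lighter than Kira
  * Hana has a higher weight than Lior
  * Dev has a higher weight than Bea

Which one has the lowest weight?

Chaining upward from Dax: directly above it, Ravi, Lior, Juno, Gia; then Kira, Bea, Faye, Hana, Yosef; then Omar, Dev.
That covers every other element, and nothing is given below Dax, so Dax is the lowest weight.

Dax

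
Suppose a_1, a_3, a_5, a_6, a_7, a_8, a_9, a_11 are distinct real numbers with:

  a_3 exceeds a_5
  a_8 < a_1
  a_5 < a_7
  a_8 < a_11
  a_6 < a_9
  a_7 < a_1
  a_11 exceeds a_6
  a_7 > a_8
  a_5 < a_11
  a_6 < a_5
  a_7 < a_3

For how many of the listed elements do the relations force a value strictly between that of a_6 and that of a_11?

1

Chaining upward from a_6 reaches: a_9, a_5, a_7, a_3, a_1.
Chaining downward from a_11 reaches: a_8, a_5.
Strictly between a_6 and a_11 are those in both lists: a_5 — 1 element.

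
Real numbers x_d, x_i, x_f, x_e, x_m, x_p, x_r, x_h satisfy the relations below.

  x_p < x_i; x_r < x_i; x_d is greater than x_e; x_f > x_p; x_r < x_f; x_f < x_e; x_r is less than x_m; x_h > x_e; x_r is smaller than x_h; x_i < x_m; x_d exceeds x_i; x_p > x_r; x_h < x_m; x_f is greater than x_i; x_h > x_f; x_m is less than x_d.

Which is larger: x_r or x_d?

x_d

x_r < x_p and x_p < x_i give x_r < x_i.
Then x_i < x_f extends the chain to x_f.
With x_f < x_e: x_r < x_p < x_i < x_f < x_e.
With x_e < x_h: x_r < x_p < x_i < x_f < x_e < x_h.
With x_h < x_m: x_r < x_p < x_i < x_f < x_e < x_h < x_m.
Then x_m < x_d extends the chain to x_d.
So x_r < x_d; x_d is the larger of the two.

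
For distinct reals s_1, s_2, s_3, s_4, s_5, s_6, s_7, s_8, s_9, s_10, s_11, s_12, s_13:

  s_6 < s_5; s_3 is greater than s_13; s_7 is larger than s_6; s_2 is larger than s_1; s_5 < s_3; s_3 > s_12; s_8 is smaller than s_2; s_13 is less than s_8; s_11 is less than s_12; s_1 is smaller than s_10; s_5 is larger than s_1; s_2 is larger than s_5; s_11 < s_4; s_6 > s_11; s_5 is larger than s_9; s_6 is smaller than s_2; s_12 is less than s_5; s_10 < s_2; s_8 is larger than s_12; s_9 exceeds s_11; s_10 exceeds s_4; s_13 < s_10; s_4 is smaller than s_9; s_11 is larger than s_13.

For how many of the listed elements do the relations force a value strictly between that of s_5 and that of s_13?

Chaining upward from s_13 reaches: s_11, s_4, s_12, s_8, s_10, s_9, s_6, s_7, s_3, s_2.
Chaining downward from s_5 reaches: s_11, s_4, s_12, s_1, s_9, s_6.
Strictly between s_13 and s_5 are those in both lists: s_11, s_4, s_12, s_9, s_6 — 5 elements.

5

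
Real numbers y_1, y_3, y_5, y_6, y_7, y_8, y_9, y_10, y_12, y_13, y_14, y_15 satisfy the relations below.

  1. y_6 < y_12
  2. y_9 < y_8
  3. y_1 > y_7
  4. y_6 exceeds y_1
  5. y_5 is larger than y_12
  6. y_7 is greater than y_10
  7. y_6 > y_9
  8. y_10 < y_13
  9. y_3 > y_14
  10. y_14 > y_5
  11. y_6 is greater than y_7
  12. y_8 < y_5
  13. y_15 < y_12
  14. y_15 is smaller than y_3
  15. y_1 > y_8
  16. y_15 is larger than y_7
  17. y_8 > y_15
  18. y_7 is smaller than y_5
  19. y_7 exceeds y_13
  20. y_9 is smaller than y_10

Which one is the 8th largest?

y_15

Piecing the relations together gives one ordering: y_9 < y_10 < y_13 < y_7 < y_15 < y_8 < y_1 < y_6 < y_12 < y_5 < y_14 < y_3.
The 8th largest is y_15.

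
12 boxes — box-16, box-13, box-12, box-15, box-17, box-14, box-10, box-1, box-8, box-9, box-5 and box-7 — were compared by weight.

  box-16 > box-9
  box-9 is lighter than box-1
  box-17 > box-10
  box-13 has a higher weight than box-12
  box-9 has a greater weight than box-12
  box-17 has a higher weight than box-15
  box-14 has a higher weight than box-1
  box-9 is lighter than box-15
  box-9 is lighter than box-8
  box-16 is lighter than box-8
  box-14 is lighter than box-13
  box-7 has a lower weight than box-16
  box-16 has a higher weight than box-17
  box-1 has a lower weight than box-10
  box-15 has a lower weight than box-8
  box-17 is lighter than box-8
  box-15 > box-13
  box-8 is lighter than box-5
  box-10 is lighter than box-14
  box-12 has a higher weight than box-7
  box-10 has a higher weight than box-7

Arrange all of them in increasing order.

box-7 < box-12 < box-9 < box-1 < box-10 < box-14 < box-13 < box-15 < box-17 < box-16 < box-8 < box-5

The consecutive links are each given: box-7 < box-12; box-12 < box-9; box-9 < box-1; box-1 < box-10; box-10 < box-14; box-14 < box-13; box-13 < box-15; box-15 < box-17; box-17 < box-16; box-16 < box-8; box-8 < box-5.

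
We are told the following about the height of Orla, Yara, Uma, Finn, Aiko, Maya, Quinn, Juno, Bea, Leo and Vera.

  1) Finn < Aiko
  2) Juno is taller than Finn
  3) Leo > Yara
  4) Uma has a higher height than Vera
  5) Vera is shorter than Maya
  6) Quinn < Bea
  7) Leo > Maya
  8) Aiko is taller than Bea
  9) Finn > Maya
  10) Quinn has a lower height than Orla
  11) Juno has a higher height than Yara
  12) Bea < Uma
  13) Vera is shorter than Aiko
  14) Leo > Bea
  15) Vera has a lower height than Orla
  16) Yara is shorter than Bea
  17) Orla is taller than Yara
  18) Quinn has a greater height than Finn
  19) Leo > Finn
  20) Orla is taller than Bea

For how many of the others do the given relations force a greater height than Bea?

The elements the relations force above Bea are Uma, Leo, Aiko, Orla — no chain reaches any other.
That is 4.

4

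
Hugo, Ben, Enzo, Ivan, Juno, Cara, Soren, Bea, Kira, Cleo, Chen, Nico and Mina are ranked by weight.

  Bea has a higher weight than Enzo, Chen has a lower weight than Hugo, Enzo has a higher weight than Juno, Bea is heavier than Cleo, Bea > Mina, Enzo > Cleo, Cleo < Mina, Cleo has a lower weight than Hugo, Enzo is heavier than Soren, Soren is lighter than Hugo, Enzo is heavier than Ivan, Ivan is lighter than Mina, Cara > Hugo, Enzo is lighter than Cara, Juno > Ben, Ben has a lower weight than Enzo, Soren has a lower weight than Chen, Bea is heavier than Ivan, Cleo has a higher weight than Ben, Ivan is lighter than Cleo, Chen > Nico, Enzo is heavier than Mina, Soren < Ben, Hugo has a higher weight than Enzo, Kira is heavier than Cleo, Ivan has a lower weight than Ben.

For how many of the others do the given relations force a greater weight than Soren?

Directly above Soren: Ben, Chen, Enzo, Hugo.
One step further: Juno, Cleo, Bea, Cara (8 so far).
One step further: Mina, Kira (10 so far).
Nothing else is reachable above Soren; 10 in all.

10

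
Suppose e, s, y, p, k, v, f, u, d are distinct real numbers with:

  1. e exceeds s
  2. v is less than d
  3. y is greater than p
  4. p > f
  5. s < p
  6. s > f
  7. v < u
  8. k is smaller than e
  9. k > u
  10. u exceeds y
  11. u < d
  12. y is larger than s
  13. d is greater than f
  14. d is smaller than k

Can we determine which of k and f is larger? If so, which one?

k

Chaining the given relations: f < s < p < y < u < d < k.
So k is larger.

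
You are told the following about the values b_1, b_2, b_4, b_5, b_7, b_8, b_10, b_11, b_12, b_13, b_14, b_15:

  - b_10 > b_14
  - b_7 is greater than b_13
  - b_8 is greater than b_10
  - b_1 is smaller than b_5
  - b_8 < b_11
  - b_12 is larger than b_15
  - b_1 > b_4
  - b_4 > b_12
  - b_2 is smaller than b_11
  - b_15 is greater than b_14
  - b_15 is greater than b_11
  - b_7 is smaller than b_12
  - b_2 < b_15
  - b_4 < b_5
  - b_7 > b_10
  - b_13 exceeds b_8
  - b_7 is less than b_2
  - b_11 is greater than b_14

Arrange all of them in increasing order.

b_14 < b_10 < b_8 < b_13 < b_7 < b_2 < b_11 < b_15 < b_12 < b_4 < b_1 < b_5

Nothing is placed below b_14, so it is least; from there b_14 < b_10; b_10 < b_8; b_8 < b_13; b_13 < b_7; b_7 < b_2; b_2 < b_11; b_11 < b_15; b_15 < b_12; b_12 < b_4; b_4 < b_1; b_1 < b_5, each given directly.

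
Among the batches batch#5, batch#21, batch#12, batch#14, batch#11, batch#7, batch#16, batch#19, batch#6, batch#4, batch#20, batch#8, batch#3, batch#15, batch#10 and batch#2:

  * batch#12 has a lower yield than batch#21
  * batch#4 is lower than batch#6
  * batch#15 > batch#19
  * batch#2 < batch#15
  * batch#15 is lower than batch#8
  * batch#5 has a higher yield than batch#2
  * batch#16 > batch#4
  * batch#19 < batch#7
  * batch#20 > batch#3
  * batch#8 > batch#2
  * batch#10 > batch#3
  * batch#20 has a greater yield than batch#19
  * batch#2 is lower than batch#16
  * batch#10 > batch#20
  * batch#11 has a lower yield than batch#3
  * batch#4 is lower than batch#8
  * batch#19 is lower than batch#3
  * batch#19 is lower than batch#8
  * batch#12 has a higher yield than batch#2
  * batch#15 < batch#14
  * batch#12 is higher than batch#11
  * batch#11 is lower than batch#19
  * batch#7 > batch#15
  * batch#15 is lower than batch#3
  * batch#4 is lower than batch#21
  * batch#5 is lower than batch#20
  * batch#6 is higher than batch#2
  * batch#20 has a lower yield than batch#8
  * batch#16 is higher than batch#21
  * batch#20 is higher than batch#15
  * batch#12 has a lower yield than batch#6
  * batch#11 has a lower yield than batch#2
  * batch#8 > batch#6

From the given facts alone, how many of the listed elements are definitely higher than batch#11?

14

From batch#11 the given relations immediately reach batch#19, batch#2, batch#3, batch#12.
From those, batch#15, batch#5, batch#21, batch#7, batch#20, batch#16, batch#6, batch#10, batch#8 — 13 in total.
From those, batch#14 — 14 in total.
Nothing else is reachable above batch#11; 14 in all.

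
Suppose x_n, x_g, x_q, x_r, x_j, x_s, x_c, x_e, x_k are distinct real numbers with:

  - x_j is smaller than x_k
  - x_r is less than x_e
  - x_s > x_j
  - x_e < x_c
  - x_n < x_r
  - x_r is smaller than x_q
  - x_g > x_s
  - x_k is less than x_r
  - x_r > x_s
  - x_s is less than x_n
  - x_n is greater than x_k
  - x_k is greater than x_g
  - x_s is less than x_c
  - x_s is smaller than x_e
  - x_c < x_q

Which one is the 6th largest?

The consecutive relations fix a unique order: x_j < x_s < x_g < x_k < x_n < x_r < x_e < x_c < x_q.
The 6th largest is x_k.

x_k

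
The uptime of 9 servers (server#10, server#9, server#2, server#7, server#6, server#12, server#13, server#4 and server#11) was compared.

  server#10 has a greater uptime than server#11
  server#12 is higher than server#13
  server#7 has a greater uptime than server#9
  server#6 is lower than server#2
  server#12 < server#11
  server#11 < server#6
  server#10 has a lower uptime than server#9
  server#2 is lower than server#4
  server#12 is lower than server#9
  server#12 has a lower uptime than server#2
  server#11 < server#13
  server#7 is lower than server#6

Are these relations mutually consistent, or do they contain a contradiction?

inconsistent

We have server#11 < server#13 stated directly, yet also server#13 < server#12 < server#11 by chaining the others — so server#13 < server#11. Contradiction.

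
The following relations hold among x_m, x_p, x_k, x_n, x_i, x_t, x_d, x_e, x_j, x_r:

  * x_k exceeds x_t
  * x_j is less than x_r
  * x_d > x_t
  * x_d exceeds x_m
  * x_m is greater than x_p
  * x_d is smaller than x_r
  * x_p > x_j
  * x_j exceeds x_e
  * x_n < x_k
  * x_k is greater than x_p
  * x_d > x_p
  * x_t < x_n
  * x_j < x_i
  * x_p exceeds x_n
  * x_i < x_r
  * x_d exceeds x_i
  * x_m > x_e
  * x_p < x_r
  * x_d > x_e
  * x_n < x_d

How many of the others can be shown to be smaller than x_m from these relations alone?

From x_m the given relations immediately reach x_e, x_p.
From those, x_n, x_j — 4 in total.
From those, x_t — 5 in total.
No other element is forced below x_m by the given relations, so the count is 5.

5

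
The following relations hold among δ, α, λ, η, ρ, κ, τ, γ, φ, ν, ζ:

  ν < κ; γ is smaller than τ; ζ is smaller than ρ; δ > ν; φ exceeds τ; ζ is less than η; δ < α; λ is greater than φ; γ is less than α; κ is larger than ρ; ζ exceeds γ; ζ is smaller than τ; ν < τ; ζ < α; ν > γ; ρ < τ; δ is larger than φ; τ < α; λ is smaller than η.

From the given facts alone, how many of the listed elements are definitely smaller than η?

7

Directly below η: ζ, λ.
One step further: γ, φ (4 so far).
One step further: τ (5 so far).
One step further: ν, ρ (7 so far).
Nothing else is reachable below η; 7 in all.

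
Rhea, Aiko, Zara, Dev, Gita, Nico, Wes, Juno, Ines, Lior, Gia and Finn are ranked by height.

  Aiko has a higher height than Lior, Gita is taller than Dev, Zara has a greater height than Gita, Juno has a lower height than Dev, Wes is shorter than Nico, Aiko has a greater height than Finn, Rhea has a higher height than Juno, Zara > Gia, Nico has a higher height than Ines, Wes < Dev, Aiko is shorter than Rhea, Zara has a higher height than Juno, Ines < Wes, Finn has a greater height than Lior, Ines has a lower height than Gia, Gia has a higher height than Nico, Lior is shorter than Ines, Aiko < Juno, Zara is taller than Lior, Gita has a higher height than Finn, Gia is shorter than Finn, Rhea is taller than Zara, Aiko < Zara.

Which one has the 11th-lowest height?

Zara

Chaining the given pairs: Lior < Ines < Wes < Nico < Gia < Finn < Aiko < Juno < Dev < Gita < Zara < Rhea.
Counting 11 from the smallest end gives Zara.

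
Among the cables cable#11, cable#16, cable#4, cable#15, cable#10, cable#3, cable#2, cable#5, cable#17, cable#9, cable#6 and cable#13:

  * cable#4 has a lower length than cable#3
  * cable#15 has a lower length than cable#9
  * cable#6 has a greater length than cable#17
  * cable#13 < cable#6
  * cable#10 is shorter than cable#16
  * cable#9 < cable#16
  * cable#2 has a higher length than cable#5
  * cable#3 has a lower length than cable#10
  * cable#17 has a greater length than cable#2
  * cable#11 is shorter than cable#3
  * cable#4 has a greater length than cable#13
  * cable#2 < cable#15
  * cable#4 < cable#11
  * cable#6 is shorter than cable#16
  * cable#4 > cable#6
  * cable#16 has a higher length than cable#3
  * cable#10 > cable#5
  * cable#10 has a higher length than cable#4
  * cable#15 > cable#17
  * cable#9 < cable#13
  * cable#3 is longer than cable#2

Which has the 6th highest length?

cable#6

The consecutive relations fix a unique order: cable#5 < cable#2 < cable#17 < cable#15 < cable#9 < cable#13 < cable#6 < cable#4 < cable#11 < cable#3 < cable#10 < cable#16.
Counting 6 from the largest end gives cable#6.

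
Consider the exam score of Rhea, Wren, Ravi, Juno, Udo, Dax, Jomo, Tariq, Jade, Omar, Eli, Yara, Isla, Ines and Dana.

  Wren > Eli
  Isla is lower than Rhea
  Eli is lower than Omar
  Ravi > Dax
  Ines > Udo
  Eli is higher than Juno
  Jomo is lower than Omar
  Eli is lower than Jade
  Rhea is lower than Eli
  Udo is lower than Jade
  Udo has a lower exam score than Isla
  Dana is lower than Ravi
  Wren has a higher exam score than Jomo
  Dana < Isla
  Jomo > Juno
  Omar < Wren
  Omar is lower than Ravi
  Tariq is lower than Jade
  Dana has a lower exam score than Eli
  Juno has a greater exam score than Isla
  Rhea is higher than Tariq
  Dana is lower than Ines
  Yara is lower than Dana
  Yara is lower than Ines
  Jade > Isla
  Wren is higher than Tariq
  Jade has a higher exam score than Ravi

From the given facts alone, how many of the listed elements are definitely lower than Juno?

From Juno the given relations immediately reach Isla.
From those, Udo, Dana — 3 in total.
From those, Yara — 4 in total.
Nothing else is reachable below Juno; 4 in all.

4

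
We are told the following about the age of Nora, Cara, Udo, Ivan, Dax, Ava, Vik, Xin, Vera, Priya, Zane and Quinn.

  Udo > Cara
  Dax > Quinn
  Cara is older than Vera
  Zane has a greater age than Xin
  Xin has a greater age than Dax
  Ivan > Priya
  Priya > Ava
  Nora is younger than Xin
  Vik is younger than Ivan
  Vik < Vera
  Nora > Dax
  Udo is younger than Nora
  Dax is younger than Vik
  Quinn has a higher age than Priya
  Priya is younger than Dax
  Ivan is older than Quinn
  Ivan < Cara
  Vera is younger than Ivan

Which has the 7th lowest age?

Chaining the given pairs: Ava < Priya < Quinn < Dax < Vik < Vera < Ivan < Cara < Udo < Nora < Xin < Zane.
Counting 7 from the smallest end gives Ivan.

Ivan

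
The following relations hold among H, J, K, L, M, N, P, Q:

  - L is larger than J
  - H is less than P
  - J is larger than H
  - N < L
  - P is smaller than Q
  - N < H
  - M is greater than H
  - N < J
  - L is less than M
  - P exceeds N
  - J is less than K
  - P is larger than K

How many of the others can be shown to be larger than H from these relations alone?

6

From H the given relations immediately reach J, P, M.
From those, K, L, Q — 6 in total.
Nothing else is reachable above H; 6 in all.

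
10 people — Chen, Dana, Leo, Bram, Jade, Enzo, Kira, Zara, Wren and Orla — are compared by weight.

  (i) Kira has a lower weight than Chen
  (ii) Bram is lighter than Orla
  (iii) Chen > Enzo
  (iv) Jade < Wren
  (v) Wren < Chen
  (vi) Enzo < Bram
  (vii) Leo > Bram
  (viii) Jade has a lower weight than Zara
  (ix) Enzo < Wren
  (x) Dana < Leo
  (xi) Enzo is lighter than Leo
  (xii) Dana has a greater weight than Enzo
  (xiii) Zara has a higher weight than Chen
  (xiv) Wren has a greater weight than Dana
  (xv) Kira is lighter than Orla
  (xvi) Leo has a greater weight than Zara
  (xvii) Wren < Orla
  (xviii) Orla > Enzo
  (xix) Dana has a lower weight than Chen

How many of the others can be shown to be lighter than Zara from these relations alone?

6

The elements the relations force below Zara are Kira, Jade, Enzo, Dana, Wren, Chen — no chain reaches any other.
That is 6.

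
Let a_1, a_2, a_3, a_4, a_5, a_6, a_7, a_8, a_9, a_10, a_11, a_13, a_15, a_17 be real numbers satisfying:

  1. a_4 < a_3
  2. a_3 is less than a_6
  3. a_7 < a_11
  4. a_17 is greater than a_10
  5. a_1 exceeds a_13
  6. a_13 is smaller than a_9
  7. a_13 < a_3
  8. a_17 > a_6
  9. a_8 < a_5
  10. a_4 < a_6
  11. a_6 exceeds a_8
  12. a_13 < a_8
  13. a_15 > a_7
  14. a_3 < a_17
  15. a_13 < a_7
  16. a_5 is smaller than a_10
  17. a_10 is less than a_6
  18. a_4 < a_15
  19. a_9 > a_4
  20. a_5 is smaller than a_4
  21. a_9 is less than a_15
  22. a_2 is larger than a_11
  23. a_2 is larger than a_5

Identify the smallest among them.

Chaining upward from a_13: directly above it, a_8, a_7, a_1, a_3, a_9; then a_5, a_6, a_17, a_15, a_11; then a_4, a_10, a_2.
That covers every other element, and nothing is given below a_13, so a_13 is the smallest.

a_13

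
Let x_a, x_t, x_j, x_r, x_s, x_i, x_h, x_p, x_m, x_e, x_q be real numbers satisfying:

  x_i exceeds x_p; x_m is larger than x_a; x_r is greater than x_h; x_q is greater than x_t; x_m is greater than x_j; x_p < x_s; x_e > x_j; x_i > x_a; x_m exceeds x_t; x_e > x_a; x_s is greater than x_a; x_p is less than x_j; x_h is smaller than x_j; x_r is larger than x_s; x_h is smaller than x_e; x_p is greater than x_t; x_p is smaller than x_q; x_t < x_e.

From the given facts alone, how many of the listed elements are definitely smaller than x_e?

5

From x_e the given relations immediately reach x_t, x_h, x_a, x_j.
From those, x_p — 5 in total.
Nothing else is reachable below x_e; 5 in all.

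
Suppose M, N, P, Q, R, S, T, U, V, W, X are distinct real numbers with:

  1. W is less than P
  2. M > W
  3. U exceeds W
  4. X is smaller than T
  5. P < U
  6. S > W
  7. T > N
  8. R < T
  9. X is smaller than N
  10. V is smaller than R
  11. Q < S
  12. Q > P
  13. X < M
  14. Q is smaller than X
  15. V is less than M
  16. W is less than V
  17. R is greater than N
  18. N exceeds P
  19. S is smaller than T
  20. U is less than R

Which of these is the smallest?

W

Chaining upward from W: directly above it, P, U, V, S, M; then Q, N, R, T; then X.
That covers every other element, and nothing is given below W, so W is the smallest.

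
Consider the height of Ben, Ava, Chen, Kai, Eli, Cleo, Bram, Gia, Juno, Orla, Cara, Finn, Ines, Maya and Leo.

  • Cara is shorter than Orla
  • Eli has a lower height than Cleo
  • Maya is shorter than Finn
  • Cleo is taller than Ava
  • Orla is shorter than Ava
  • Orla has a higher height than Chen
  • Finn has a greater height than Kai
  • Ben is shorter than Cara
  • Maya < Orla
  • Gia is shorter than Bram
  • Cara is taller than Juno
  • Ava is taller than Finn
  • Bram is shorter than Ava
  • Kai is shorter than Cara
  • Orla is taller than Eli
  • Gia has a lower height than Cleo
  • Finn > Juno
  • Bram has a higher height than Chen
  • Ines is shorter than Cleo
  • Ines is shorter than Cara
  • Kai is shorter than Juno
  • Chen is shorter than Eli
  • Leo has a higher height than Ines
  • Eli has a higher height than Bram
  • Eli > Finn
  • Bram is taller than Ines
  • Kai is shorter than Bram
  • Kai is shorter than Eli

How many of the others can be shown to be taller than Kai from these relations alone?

8

Directly above Kai: Juno, Finn, Cara, Bram, Eli.
One step further: Orla, Ava, Cleo (8 so far).
Nothing else is reachable above Kai; 8 in all.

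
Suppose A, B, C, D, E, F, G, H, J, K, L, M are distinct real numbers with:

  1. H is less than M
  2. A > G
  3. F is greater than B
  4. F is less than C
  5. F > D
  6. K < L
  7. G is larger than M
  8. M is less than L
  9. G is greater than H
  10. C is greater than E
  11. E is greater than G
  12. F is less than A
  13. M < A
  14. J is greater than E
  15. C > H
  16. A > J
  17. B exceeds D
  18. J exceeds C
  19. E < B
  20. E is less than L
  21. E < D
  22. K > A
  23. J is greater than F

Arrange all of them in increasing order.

H < M < G < E < D < B < F < C < J < A < K < L

Nothing is placed below H, so it is least; from there H < M; M < G; G < E; E < D; D < B; B < F; F < C; C < J; J < A; A < K; K < L, each given directly.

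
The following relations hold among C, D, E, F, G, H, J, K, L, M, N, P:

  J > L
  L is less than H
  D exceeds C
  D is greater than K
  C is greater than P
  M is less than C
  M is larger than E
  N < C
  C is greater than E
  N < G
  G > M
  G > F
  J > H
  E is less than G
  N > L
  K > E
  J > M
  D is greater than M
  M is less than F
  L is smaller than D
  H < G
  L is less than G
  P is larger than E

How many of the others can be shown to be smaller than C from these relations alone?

5

From C the given relations immediately reach E, P, N, M.
From those, L — 5 in total.
No other element is forced below C by the given relations, so the count is 5.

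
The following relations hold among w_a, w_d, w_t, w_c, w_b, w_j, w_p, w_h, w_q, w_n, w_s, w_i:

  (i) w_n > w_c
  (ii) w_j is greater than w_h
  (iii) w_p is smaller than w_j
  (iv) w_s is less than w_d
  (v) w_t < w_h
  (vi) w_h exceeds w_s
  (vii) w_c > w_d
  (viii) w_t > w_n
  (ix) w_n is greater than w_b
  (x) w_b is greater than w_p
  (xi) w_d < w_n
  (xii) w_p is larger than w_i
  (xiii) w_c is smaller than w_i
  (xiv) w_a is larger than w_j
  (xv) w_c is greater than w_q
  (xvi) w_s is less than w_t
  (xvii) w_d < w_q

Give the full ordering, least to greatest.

w_s < w_d < w_q < w_c < w_i < w_p < w_b < w_n < w_t < w_h < w_j < w_a

Nothing is placed below w_s, so it is least; from there w_s < w_d; w_d < w_q; w_q < w_c; w_c < w_i; w_i < w_p; w_p < w_b; w_b < w_n; w_n < w_t; w_t < w_h; w_h < w_j; w_j < w_a, each given directly.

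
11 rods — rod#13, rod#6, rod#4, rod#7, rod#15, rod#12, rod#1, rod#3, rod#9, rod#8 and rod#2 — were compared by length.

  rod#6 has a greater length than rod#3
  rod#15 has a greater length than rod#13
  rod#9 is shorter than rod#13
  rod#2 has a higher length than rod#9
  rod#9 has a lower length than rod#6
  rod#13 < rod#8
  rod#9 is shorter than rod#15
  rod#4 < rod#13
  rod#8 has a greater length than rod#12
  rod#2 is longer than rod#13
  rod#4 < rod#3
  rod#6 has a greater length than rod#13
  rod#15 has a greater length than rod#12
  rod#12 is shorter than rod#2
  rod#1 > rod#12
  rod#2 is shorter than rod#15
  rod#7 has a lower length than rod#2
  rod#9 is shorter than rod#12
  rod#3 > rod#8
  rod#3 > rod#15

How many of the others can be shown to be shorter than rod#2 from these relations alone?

5

The elements the relations force below rod#2 are rod#4, rod#9, rod#13, rod#7, rod#12 — no chain reaches any other.
That is 5.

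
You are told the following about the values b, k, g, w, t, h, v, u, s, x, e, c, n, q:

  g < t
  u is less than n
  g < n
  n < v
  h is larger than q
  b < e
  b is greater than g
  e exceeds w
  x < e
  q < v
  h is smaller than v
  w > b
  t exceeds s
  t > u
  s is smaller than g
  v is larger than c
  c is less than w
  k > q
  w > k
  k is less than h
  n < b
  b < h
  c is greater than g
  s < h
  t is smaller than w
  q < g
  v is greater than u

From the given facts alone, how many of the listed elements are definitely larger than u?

7

The elements the relations force above u are n, b, h, t, w, e, v — no chain reaches any other.
That is 7.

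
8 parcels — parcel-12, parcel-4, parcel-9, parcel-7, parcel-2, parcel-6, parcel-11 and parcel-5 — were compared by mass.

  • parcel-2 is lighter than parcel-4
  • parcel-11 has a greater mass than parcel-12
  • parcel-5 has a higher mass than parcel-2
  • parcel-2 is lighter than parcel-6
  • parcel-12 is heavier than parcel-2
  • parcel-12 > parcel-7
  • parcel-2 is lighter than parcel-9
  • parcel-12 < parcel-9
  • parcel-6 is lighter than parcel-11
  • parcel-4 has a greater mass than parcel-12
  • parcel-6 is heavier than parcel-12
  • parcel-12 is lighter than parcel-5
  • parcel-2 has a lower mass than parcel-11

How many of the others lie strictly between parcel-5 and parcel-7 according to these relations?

1

Chaining upward from parcel-7 reaches: parcel-12, parcel-6, parcel-11, parcel-4, parcel-9.
Chaining downward from parcel-5 reaches: parcel-2, parcel-12.
Strictly between parcel-7 and parcel-5 are those in both lists: parcel-12 — 1 element.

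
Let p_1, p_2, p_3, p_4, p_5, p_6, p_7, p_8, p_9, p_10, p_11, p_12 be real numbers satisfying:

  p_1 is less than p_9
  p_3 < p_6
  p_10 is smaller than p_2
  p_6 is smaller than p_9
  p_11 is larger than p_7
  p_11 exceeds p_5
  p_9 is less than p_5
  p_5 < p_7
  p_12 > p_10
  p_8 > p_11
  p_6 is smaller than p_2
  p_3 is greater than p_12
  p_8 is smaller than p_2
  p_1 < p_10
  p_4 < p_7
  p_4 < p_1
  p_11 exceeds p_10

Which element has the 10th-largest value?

p_10

Chaining the given pairs: p_4 < p_1 < p_10 < p_12 < p_3 < p_6 < p_9 < p_5 < p_7 < p_11 < p_8 < p_2.
Counting 10 from the largest end gives p_10.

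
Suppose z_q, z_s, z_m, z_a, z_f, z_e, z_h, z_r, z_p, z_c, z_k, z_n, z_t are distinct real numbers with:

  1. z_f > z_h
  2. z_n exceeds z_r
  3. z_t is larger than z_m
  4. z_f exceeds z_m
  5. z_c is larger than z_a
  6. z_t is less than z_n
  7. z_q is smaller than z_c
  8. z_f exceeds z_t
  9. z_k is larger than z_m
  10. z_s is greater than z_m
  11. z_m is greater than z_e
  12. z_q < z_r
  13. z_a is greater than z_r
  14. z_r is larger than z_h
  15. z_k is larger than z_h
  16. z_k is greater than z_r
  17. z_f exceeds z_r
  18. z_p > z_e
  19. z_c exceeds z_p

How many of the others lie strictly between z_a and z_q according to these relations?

1

Chaining upward from z_q reaches: z_r, z_k, z_f, z_c, z_n.
Chaining downward from z_a reaches: z_h, z_r.
Strictly between z_q and z_a are those in both lists: z_r — 1 element.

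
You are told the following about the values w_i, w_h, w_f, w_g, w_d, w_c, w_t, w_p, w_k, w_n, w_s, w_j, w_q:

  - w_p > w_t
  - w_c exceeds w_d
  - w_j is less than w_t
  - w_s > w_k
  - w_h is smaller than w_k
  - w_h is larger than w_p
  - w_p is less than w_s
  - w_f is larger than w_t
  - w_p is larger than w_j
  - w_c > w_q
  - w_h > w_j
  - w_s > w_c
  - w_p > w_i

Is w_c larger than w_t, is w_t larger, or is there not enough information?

undetermined

Following every chain through w_t: above w_t we get w_f, w_p, w_h, w_k, w_s; below w_t we get w_j.
w_c is not reached, and no chain runs the other way from w_c to w_t.
So the given relations leave the order of w_t and w_c undetermined.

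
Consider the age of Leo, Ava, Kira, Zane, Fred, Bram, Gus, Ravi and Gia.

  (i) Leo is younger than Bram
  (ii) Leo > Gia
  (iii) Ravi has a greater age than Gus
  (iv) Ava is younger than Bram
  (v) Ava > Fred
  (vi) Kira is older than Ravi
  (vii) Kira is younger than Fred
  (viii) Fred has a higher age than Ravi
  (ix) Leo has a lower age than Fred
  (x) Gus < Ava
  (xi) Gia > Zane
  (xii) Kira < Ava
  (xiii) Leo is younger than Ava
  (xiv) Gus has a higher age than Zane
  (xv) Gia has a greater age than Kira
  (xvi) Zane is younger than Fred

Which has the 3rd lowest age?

The consecutive relations fix a unique order: Zane < Gus < Ravi < Kira < Gia < Leo < Fred < Ava < Bram.
Counting 3 from the smallest end gives Ravi.

Ravi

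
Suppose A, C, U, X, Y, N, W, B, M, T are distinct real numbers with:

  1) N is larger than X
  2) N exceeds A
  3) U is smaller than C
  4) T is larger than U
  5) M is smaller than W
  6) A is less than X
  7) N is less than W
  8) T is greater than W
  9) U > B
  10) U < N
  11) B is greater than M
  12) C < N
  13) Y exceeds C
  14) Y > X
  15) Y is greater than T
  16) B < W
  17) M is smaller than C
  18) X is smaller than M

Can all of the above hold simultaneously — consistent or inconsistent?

consistent

The single ordering A < X < M < B < U < C < N < W < T < Y satisfies every listed relation, so no contradiction arises.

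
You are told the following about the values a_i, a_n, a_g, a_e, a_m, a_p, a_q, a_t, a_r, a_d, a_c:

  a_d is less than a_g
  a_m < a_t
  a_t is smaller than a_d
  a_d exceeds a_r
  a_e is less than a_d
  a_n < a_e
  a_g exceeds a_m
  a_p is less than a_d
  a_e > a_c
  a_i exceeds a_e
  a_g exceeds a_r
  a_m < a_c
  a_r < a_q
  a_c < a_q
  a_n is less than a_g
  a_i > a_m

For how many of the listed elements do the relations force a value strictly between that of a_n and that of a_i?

1

Chaining upward from a_n reaches: a_e, a_d, a_g.
Chaining downward from a_i reaches: a_m, a_c, a_e.
Strictly between a_n and a_i are those in both lists: a_e — 1 element.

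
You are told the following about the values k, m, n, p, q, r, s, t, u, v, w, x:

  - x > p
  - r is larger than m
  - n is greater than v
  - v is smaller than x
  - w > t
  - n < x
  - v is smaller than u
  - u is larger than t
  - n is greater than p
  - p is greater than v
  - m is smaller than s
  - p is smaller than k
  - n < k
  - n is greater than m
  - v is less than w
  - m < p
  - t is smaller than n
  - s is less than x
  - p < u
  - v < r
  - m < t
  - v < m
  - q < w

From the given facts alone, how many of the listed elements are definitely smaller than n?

4

From n the given relations immediately reach v, m, t, p.
No other element is forced below n by the given relations, so the count is 4.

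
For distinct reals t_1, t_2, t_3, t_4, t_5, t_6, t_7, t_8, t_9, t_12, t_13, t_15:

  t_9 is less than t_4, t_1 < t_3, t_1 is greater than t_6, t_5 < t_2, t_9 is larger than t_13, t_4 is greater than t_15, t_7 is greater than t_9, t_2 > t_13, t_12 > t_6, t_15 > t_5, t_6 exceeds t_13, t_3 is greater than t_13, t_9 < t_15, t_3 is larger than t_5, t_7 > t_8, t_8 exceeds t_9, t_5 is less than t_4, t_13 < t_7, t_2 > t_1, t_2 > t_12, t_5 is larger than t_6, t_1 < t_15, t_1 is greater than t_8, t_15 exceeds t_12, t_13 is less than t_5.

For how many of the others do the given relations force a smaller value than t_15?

The elements the relations force below t_15 are t_13, t_9, t_6, t_8, t_1, t_5, t_12 — no chain reaches any other.
That is 7.

7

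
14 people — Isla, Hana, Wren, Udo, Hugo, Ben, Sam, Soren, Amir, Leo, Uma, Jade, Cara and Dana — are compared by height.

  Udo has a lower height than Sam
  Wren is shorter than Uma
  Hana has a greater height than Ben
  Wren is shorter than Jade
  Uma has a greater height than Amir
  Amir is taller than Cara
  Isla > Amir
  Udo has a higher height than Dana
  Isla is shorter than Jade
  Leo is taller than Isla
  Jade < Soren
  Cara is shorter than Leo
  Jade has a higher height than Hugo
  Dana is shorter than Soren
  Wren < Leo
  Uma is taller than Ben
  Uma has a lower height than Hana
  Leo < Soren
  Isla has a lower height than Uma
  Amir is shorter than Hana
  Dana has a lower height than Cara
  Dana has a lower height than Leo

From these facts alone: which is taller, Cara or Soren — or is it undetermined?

Cara < Amir and Amir < Isla give Cara < Isla.
Then Isla < Leo extends the chain to Leo.
Then Leo < Soren extends the chain to Soren.
So Soren is taller.

Soren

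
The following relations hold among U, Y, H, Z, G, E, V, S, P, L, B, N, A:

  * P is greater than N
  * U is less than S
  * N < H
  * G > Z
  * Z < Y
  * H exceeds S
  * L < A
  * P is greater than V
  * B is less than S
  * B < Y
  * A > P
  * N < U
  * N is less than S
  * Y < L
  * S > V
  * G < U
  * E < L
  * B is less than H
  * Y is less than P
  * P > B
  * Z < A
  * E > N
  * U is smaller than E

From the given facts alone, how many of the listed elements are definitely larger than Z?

9

From Z the given relations immediately reach G, Y, A.
From those, U, P, L — 6 in total.
From those, E, S — 8 in total.
From those, H — 9 in total.
No other element is forced above Z by the given relations, so the count is 9.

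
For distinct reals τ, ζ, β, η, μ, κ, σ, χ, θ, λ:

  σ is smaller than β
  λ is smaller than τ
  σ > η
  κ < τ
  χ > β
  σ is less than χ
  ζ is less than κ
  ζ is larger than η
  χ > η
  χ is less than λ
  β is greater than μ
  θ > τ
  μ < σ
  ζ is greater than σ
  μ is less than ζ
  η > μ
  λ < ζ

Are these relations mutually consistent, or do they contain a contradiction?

consistent

Every relation is compatible with μ < η < σ < β < χ < λ < ζ < κ < τ < θ; the set is consistent.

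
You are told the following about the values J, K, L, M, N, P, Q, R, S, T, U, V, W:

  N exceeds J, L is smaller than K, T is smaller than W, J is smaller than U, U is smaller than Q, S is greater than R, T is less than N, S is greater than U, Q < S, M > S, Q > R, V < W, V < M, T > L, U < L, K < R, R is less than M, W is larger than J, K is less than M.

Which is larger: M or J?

M

J < U and U < L give J < L.
With L < K: J < U < L < K.
With K < R: J < U < L < K < R.
Then R < Q extends the chain to Q.
Then Q < S extends the chain to S.
With S < M: J < U < L < K < R < Q < S < M.
So J < M; M is the larger of the two.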